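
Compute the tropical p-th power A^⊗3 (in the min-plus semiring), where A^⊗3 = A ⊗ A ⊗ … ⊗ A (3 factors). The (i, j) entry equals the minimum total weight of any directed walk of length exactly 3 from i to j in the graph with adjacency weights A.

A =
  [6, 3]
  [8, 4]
A^⊗3 =
  [15, 11]
  [16, 12]

Each entry (A^⊗3)_ij equals the minimum over all length-3 walks i = v_0 → v_1 → … → v_3 = j of Σ_t A[v_t][v_{t+1}]. For example, for (i, j) = (0, 1) we minimise over 4 possible intermediate vertex sequences; the minimum is 11, attained along the walk 0 → 1 → 1 → 1.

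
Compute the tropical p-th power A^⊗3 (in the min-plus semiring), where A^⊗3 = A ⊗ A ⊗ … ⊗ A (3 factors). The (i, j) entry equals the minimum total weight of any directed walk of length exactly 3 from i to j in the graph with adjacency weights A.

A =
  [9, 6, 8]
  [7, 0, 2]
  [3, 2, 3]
A^⊗3 =
  [11, 6, 8]
  [5, 0, 2]
  [7, 2, 4]

Each entry (A^⊗3)_ij equals the minimum over all length-3 walks i = v_0 → v_1 → … → v_3 = j of Σ_t A[v_t][v_{t+1}]. For example, for (i, j) = (0, 2) we minimise over 9 possible intermediate vertex sequences; the minimum is 8, attained along the walk 0 → 1 → 1 → 2.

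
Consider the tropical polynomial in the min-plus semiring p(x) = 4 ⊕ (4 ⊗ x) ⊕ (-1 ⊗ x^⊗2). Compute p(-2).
p(-2) = -5

A tropical monomial a ⊗ x^⊗i evaluates to a + i · x. Evaluating each term at x = -2:
  Term 0 contributes 4 + 0 · -2 = 4
  Term 1 contributes 4 + 1 · -2 = 2
  Term 2 contributes -1 + 2 · -2 = -5
p(-2) = ⊕ of these = min[4, 2, -5] = -5.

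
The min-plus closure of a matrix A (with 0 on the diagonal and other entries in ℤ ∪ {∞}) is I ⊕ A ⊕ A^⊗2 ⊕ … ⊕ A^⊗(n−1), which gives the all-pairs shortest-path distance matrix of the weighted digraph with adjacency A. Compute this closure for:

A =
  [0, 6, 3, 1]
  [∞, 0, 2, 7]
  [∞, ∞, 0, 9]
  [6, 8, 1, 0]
Closure =
  [0, 6, 2, 1]
  [13, 0, 2, 7]
  [15, 17, 0, 9]
  [6, 8, 1, 0]

This is the Floyd-Warshall all-pairs shortest-path computation. For each intermediate vertex k = 0, 1, …, 3, update dist[i][j] ← min(dist[i][j], dist[i][k] + dist[k][j]). The final matrix gives, for each (i, j), the minimum total weight of any directed path from i to j (possibly empty when i = j).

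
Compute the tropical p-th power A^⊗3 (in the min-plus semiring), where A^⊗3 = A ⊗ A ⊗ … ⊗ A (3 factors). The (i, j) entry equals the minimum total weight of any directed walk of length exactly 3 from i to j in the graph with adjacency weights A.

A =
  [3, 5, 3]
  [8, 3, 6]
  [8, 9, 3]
A^⊗3 =
  [9, 11, 9]
  [14, 9, 12]
  [14, 15, 9]

Each entry (A^⊗3)_ij equals the minimum over all length-3 walks i = v_0 → v_1 → … → v_3 = j of Σ_t A[v_t][v_{t+1}]. For example, for (i, j) = (0, 2) we minimise over 9 possible intermediate vertex sequences; the minimum is 9, attained along the walk 0 → 0 → 0 → 2.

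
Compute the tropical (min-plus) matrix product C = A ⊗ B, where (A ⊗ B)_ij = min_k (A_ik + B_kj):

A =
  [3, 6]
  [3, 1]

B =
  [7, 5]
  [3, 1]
A ⊗ B =
  [9, 7]
  [4, 2]

Apply the min-plus product entry-by-entry:
  C[0][0] = min over k of (A[0][0] + B[0][0] = 3 + 7 = 10, A[0][1] + B[1][0] = 6 + 3 = 9) = 9 (attained at k = 1)
  C[0][1] = min over k of (A[0][0] + B[0][1] = 3 + 5 = 8, A[0][1] + B[1][1] = 6 + 1 = 7) = 7 (attained at k = 1)
  C[1][0] = min over k of (A[1][0] + B[0][0] = 3 + 7 = 10, A[1][1] + B[1][0] = 1 + 3 = 4) = 4 (attained at k = 1)
  C[1][1] = min over k of (A[1][0] + B[0][1] = 3 + 5 = 8, A[1][1] + B[1][1] = 1 + 1 = 2) = 2 (attained at k = 1)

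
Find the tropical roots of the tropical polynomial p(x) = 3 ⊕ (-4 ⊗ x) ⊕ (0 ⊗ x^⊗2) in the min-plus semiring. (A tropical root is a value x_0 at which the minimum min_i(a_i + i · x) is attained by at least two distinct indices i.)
Roots: {-4, 7}

Each tropical root is a break point of the lower envelope of the lines y = a_i + i · x (there are 3 lines, with slopes 0, 1, ..., 2). Only the lines that attain the minimum somewhere contribute to roots; other lines are dominated. Here the surviving (envelope) indices are i = 2, i = 1, i = 0.
Intersections between consecutive envelope lines give the roots: for adjacent envelope indices i < j the intersection is x = (a_i − a_j) / (j − i). Reading off the sorted break points: {-4, 7}.
Verification: at each break x_0, at least two indices attain the minimum of min_i(a_i + i · x_0).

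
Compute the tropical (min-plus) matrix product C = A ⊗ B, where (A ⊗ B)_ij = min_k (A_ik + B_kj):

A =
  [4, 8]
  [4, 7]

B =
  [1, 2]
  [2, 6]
A ⊗ B =
  [5, 6]
  [5, 6]

Apply the min-plus product entry-by-entry:
  C[0][0] = min over k of (A[0][0] + B[0][0] = 4 + 1 = 5, A[0][1] + B[1][0] = 8 + 2 = 10) = 5 (attained at k = 0)
  C[0][1] = min over k of (A[0][0] + B[0][1] = 4 + 2 = 6, A[0][1] + B[1][1] = 8 + 6 = 14) = 6 (attained at k = 0)
  C[1][0] = min over k of (A[1][0] + B[0][0] = 4 + 1 = 5, A[1][1] + B[1][0] = 7 + 2 = 9) = 5 (attained at k = 0)
  C[1][1] = min over k of (A[1][0] + B[0][1] = 4 + 2 = 6, A[1][1] + B[1][1] = 7 + 6 = 13) = 6 (attained at k = 0)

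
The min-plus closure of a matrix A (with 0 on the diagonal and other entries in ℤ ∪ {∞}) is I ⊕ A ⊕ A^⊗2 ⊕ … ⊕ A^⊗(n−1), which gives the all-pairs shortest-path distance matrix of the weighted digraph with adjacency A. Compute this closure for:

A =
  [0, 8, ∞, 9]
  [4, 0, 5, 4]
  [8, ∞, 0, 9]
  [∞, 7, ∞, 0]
Closure =
  [0, 8, 13, 9]
  [4, 0, 5, 4]
  [8, 16, 0, 9]
  [11, 7, 12, 0]

This is the Floyd-Warshall all-pairs shortest-path computation. For each intermediate vertex k = 0, 1, …, 3, update dist[i][j] ← min(dist[i][j], dist[i][k] + dist[k][j]). The final matrix gives, for each (i, j), the minimum total weight of any directed path from i to j (possibly empty when i = j).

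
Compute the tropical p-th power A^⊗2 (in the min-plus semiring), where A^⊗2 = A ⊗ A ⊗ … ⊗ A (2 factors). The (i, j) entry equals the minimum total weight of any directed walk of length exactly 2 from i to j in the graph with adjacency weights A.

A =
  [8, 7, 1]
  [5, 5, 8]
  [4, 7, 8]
A^⊗2 =
  [5, 8, 9]
  [10, 10, 6]
  [12, 11, 5]

Each entry (A^⊗2)_ij equals the minimum over all length-2 walks i = v_0 → v_1 → … → v_2 = j of Σ_t A[v_t][v_{t+1}]. For example, for (i, j) = (0, 2) we minimise over 3 possible intermediate vertex sequences; the minimum is 9, attained along the walk 0 → 0 → 2.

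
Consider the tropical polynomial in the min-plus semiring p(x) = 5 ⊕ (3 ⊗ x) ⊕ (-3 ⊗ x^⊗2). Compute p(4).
p(4) = 5

A tropical monomial a ⊗ x^⊗i evaluates to a + i · x. Evaluating each term at x = 4:
  Term 0 contributes 5 + 0 · 4 = 5
  Term 1 contributes 3 + 1 · 4 = 7
  Term 2 contributes -3 + 2 · 4 = 5
p(4) = ⊕ of these = min[5, 7, 5] = 5.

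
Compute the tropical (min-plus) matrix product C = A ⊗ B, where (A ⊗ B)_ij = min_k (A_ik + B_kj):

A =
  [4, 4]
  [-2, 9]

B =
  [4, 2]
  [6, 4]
A ⊗ B =
  [8, 6]
  [2, 0]

Apply the min-plus product entry-by-entry:
  C[0][0] = min over k of (A[0][0] + B[0][0] = 4 + 4 = 8, A[0][1] + B[1][0] = 4 + 6 = 10) = 8 (attained at k = 0)
  C[0][1] = min over k of (A[0][0] + B[0][1] = 4 + 2 = 6, A[0][1] + B[1][1] = 4 + 4 = 8) = 6 (attained at k = 0)
  C[1][0] = min over k of (A[1][0] + B[0][0] = -2 + 4 = 2, A[1][1] + B[1][0] = 9 + 6 = 15) = 2 (attained at k = 0)
  C[1][1] = min over k of (A[1][0] + B[0][1] = -2 + 2 = 0, A[1][1] + B[1][1] = 9 + 4 = 13) = 0 (attained at k = 0)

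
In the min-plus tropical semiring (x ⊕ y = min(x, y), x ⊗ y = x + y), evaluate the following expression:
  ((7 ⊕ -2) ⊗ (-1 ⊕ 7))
((7 ⊕ -2) ⊗ (-1 ⊕ 7)) = -3

Expand innermost to outermost. Recall ⊕ takes the minimum of its arguments and ⊗ takes their sum. Working out the expression ((7 ⊕ -2) ⊗ (-1 ⊕ 7)) gives -3.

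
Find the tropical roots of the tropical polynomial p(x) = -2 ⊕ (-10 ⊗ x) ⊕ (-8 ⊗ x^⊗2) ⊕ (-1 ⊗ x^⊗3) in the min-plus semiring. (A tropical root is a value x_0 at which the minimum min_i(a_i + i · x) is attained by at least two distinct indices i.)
Roots: {-7, -2, 8}

Each tropical root is a break point of the lower envelope of the lines y = a_i + i · x (there are 4 lines, with slopes 0, 1, ..., 3). Only the lines that attain the minimum somewhere contribute to roots; other lines are dominated. Here the surviving (envelope) indices are i = 3, i = 2, i = 1, i = 0.
Intersections between consecutive envelope lines give the roots: for adjacent envelope indices i < j the intersection is x = (a_i − a_j) / (j − i). Reading off the sorted break points: {-7, -2, 8}.
Verification: at each break x_0, at least two indices attain the minimum of min_i(a_i + i · x_0).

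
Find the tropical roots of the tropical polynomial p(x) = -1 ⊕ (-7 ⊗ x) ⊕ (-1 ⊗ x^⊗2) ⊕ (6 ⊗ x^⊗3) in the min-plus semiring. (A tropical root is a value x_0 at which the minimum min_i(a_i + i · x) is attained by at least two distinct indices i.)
Roots: {-7, -6, 6}

Each tropical root is a break point of the lower envelope of the lines y = a_i + i · x (there are 4 lines, with slopes 0, 1, ..., 3). Only the lines that attain the minimum somewhere contribute to roots; other lines are dominated. Here the surviving (envelope) indices are i = 3, i = 2, i = 1, i = 0.
Intersections between consecutive envelope lines give the roots: for adjacent envelope indices i < j the intersection is x = (a_i − a_j) / (j − i). Reading off the sorted break points: {-7, -6, 6}.
Verification: at each break x_0, at least two indices attain the minimum of min_i(a_i + i · x_0).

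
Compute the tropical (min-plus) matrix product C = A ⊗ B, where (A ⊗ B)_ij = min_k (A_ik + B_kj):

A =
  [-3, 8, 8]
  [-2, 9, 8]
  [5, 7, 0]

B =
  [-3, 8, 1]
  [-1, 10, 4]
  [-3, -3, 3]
A ⊗ B =
  [-6, 5, -2]
  [-5, 5, -1]
  [-3, -3, 3]

Apply the min-plus product entry-by-entry:
  C[0][0] = min over k of (A[0][0] + B[0][0] = -3 + -3 = -6, A[0][1] + B[1][0] = 8 + -1 = 7, A[0][2] + B[2][0] = 8 + -3 = 5) = -6 (attained at k = 0)
  C[0][1] = min over k of (A[0][0] + B[0][1] = -3 + 8 = 5, A[0][1] + B[1][1] = 8 + 10 = 18, A[0][2] + B[2][1] = 8 + -3 = 5) = 5 (attained at k = 0)
  C[0][2] = min over k of (A[0][0] + B[0][2] = -3 + 1 = -2, A[0][1] + B[1][2] = 8 + 4 = 12, A[0][2] + B[2][2] = 8 + 3 = 11) = -2 (attained at k = 0)
  C[1][0] = min over k of (A[1][0] + B[0][0] = -2 + -3 = -5, A[1][1] + B[1][0] = 9 + -1 = 8, A[1][2] + B[2][0] = 8 + -3 = 5) = -5 (attained at k = 0)
  C[1][1] = min over k of (A[1][0] + B[0][1] = -2 + 8 = 6, A[1][1] + B[1][1] = 9 + 10 = 19, A[1][2] + B[2][1] = 8 + -3 = 5) = 5 (attained at k = 2)
  C[1][2] = min over k of (A[1][0] + B[0][2] = -2 + 1 = -1, A[1][1] + B[1][2] = 9 + 4 = 13, A[1][2] + B[2][2] = 8 + 3 = 11) = -1 (attained at k = 0)
  C[2][0] = min over k of (A[2][0] + B[0][0] = 5 + -3 = 2, A[2][1] + B[1][0] = 7 + -1 = 6, A[2][2] + B[2][0] = 0 + -3 = -3) = -3 (attained at k = 2)
  C[2][1] = min over k of (A[2][0] + B[0][1] = 5 + 8 = 13, A[2][1] + B[1][1] = 7 + 10 = 17, A[2][2] + B[2][1] = 0 + -3 = -3) = -3 (attained at k = 2)
  C[2][2] = min over k of (A[2][0] + B[0][2] = 5 + 1 = 6, A[2][1] + B[1][2] = 7 + 4 = 11, A[2][2] + B[2][2] = 0 + 3 = 3) = 3 (attained at k = 2)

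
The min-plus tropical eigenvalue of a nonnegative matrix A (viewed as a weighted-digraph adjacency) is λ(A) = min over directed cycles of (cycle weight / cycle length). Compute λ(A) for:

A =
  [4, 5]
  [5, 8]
λ(A) = 4

Enumerate directed cycles and compute their means (weight / length). Sample:
  cycle 0 → 0: weight = 4, length = 1, mean = 4/1 ≈ 4.000
  cycle 1 → 1: weight = 8, length = 1, mean = 8/1 ≈ 8.000
  cycle 0 → 1 → 0: weight = 10, length = 2, mean = 10/2 ≈ 5.000
  cycle 1 → 0 → 1: weight = 10, length = 2, mean = 10/2 ≈ 5.000
Minimum mean = 4.000, attained e.g. along the cycle 0 → 0 with weight 4 and length 1. So λ(A) = 4/1 = 4.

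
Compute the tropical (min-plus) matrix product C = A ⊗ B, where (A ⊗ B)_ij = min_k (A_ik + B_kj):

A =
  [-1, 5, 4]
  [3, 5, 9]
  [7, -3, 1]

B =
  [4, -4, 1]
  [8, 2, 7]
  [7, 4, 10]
A ⊗ B =
  [3, -5, 0]
  [7, -1, 4]
  [5, -1, 4]

Apply the min-plus product entry-by-entry:
  C[0][0] = min over k of (A[0][0] + B[0][0] = -1 + 4 = 3, A[0][1] + B[1][0] = 5 + 8 = 13, A[0][2] + B[2][0] = 4 + 7 = 11) = 3 (attained at k = 0)
  C[0][1] = min over k of (A[0][0] + B[0][1] = -1 + -4 = -5, A[0][1] + B[1][1] = 5 + 2 = 7, A[0][2] + B[2][1] = 4 + 4 = 8) = -5 (attained at k = 0)
  C[0][2] = min over k of (A[0][0] + B[0][2] = -1 + 1 = 0, A[0][1] + B[1][2] = 5 + 7 = 12, A[0][2] + B[2][2] = 4 + 10 = 14) = 0 (attained at k = 0)
  C[1][0] = min over k of (A[1][0] + B[0][0] = 3 + 4 = 7, A[1][1] + B[1][0] = 5 + 8 = 13, A[1][2] + B[2][0] = 9 + 7 = 16) = 7 (attained at k = 0)
  C[1][1] = min over k of (A[1][0] + B[0][1] = 3 + -4 = -1, A[1][1] + B[1][1] = 5 + 2 = 7, A[1][2] + B[2][1] = 9 + 4 = 13) = -1 (attained at k = 0)
  C[1][2] = min over k of (A[1][0] + B[0][2] = 3 + 1 = 4, A[1][1] + B[1][2] = 5 + 7 = 12, A[1][2] + B[2][2] = 9 + 10 = 19) = 4 (attained at k = 0)
  C[2][0] = min over k of (A[2][0] + B[0][0] = 7 + 4 = 11, A[2][1] + B[1][0] = -3 + 8 = 5, A[2][2] + B[2][0] = 1 + 7 = 8) = 5 (attained at k = 1)
  C[2][1] = min over k of (A[2][0] + B[0][1] = 7 + -4 = 3, A[2][1] + B[1][1] = -3 + 2 = -1, A[2][2] + B[2][1] = 1 + 4 = 5) = -1 (attained at k = 1)
  C[2][2] = min over k of (A[2][0] + B[0][2] = 7 + 1 = 8, A[2][1] + B[1][2] = -3 + 7 = 4, A[2][2] + B[2][2] = 1 + 10 = 11) = 4 (attained at k = 1)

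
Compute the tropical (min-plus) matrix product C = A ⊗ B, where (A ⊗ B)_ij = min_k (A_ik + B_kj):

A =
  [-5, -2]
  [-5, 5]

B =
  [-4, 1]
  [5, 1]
A ⊗ B =
  [-9, -4]
  [-9, -4]

Apply the min-plus product entry-by-entry:
  C[0][0] = min over k of (A[0][0] + B[0][0] = -5 + -4 = -9, A[0][1] + B[1][0] = -2 + 5 = 3) = -9 (attained at k = 0)
  C[0][1] = min over k of (A[0][0] + B[0][1] = -5 + 1 = -4, A[0][1] + B[1][1] = -2 + 1 = -1) = -4 (attained at k = 0)
  C[1][0] = min over k of (A[1][0] + B[0][0] = -5 + -4 = -9, A[1][1] + B[1][0] = 5 + 5 = 10) = -9 (attained at k = 0)
  C[1][1] = min over k of (A[1][0] + B[0][1] = -5 + 1 = -4, A[1][1] + B[1][1] = 5 + 1 = 6) = -4 (attained at k = 0)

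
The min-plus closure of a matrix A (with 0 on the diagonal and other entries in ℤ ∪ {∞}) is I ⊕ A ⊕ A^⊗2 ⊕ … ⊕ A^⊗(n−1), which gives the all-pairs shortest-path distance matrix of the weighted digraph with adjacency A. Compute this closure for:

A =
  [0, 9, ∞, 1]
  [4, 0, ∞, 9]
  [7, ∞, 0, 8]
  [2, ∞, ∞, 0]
Closure =
  [0, 9, ∞, 1]
  [4, 0, ∞, 5]
  [7, 16, 0, 8]
  [2, 11, ∞, 0]

This is the Floyd-Warshall all-pairs shortest-path computation. For each intermediate vertex k = 0, 1, …, 3, update dist[i][j] ← min(dist[i][j], dist[i][k] + dist[k][j]). The final matrix gives, for each (i, j), the minimum total weight of any directed path from i to j (possibly empty when i = j).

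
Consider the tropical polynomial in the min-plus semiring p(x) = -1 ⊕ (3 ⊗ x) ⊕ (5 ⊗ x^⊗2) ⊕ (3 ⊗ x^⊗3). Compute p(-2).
p(-2) = -3

A tropical monomial a ⊗ x^⊗i evaluates to a + i · x. Evaluating each term at x = -2:
  Term 0 contributes -1 + 0 · -2 = -1
  Term 1 contributes 3 + 1 · -2 = 1
  Term 2 contributes 5 + 2 · -2 = 1
  Term 3 contributes 3 + 3 · -2 = -3
p(-2) = ⊕ of these = min[-1, 1, 1, -3] = -3.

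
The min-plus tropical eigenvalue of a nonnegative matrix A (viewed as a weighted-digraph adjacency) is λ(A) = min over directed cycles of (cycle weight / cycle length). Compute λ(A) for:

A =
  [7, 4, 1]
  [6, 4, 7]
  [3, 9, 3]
λ(A) = 2

Enumerate directed cycles and compute their means (weight / length). Sample:
  cycle 0 → 0: weight = 7, length = 1, mean = 7/1 ≈ 7.000
  cycle 1 → 1: weight = 4, length = 1, mean = 4/1 ≈ 4.000
  cycle 2 → 2: weight = 3, length = 1, mean = 3/1 ≈ 3.000
  cycle 0 → 1 → 0: weight = 10, length = 2, mean = 10/2 ≈ 5.000
  cycle 0 → 2 → 0: weight = 4, length = 2, mean = 4/2 ≈ 2.000
  cycle 1 → 0 → 1: weight = 10, length = 2, mean = 10/2 ≈ 5.000
Minimum mean = 2.000, attained e.g. along the cycle 0 → 2 → 0 with weight 4 and length 2. So λ(A) = 4/2 = 2.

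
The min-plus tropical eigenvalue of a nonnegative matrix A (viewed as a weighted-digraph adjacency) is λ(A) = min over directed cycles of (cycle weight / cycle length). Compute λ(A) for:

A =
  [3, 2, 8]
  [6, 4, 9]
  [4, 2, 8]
λ(A) = 3

Enumerate directed cycles and compute their means (weight / length). Sample:
  cycle 0 → 0: weight = 3, length = 1, mean = 3/1 ≈ 3.000
  cycle 1 → 1: weight = 4, length = 1, mean = 4/1 ≈ 4.000
  cycle 2 → 2: weight = 8, length = 1, mean = 8/1 ≈ 8.000
  cycle 0 → 1 → 0: weight = 8, length = 2, mean = 8/2 ≈ 4.000
  cycle 0 → 2 → 0: weight = 12, length = 2, mean = 12/2 ≈ 6.000
  cycle 1 → 0 → 1: weight = 8, length = 2, mean = 8/2 ≈ 4.000
Minimum mean = 3.000, attained e.g. along the cycle 0 → 0 with weight 3 and length 1. So λ(A) = 3/1 = 3.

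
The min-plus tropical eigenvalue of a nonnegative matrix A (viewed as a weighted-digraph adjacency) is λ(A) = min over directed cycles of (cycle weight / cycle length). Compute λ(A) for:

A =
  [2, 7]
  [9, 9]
λ(A) = 2

Enumerate directed cycles and compute their means (weight / length). Sample:
  cycle 0 → 0: weight = 2, length = 1, mean = 2/1 ≈ 2.000
  cycle 1 → 1: weight = 9, length = 1, mean = 9/1 ≈ 9.000
  cycle 0 → 1 → 0: weight = 16, length = 2, mean = 16/2 ≈ 8.000
  cycle 1 → 0 → 1: weight = 16, length = 2, mean = 16/2 ≈ 8.000
Minimum mean = 2.000, attained e.g. along the cycle 0 → 0 with weight 2 and length 1. So λ(A) = 2/1 = 2.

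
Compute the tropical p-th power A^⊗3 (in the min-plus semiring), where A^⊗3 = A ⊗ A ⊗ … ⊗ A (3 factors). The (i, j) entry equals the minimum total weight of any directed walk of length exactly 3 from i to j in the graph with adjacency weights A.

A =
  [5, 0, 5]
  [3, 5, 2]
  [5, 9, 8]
A^⊗3 =
  [7, 3, 7]
  [6, 7, 5]
  [8, 10, 7]

Each entry (A^⊗3)_ij equals the minimum over all length-3 walks i = v_0 → v_1 → … → v_3 = j of Σ_t A[v_t][v_{t+1}]. For example, for (i, j) = (0, 2) we minimise over 9 possible intermediate vertex sequences; the minimum is 7, attained along the walk 0 → 0 → 1 → 2.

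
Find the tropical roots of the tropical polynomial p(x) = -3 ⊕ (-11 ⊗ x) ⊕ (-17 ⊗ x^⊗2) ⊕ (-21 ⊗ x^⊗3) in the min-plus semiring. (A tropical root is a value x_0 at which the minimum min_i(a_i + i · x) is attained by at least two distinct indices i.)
Roots: {4, 6, 8}

Each tropical root is a break point of the lower envelope of the lines y = a_i + i · x (there are 4 lines, with slopes 0, 1, ..., 3). Only the lines that attain the minimum somewhere contribute to roots; other lines are dominated. Here the surviving (envelope) indices are i = 3, i = 2, i = 1, i = 0.
Intersections between consecutive envelope lines give the roots: for adjacent envelope indices i < j the intersection is x = (a_i − a_j) / (j − i). Reading off the sorted break points: {4, 6, 8}.
Verification: at each break x_0, at least two indices attain the minimum of min_i(a_i + i · x_0).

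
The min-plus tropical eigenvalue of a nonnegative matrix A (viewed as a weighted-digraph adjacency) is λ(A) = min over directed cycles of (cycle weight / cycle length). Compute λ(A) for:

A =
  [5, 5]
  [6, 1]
λ(A) = 1

Enumerate directed cycles and compute their means (weight / length). Sample:
  cycle 0 → 0: weight = 5, length = 1, mean = 5/1 ≈ 5.000
  cycle 1 → 1: weight = 1, length = 1, mean = 1/1 ≈ 1.000
  cycle 0 → 1 → 0: weight = 11, length = 2, mean = 11/2 ≈ 5.500
  cycle 1 → 0 → 1: weight = 11, length = 2, mean = 11/2 ≈ 5.500
Minimum mean = 1.000, attained e.g. along the cycle 1 → 1 with weight 1 and length 1. So λ(A) = 1/1 = 1.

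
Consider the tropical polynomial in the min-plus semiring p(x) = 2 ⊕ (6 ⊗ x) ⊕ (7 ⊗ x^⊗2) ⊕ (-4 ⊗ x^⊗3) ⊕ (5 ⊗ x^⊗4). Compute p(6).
p(6) = 2

A tropical monomial a ⊗ x^⊗i evaluates to a + i · x. Evaluating each term at x = 6:
  Term 0 contributes 2 + 0 · 6 = 2
  Term 1 contributes 6 + 1 · 6 = 12
  Term 2 contributes 7 + 2 · 6 = 19
  Term 3 contributes -4 + 3 · 6 = 14
  Term 4 contributes 5 + 4 · 6 = 29
p(6) = ⊕ of these = min[2, 12, 19, 14, 29] = 2.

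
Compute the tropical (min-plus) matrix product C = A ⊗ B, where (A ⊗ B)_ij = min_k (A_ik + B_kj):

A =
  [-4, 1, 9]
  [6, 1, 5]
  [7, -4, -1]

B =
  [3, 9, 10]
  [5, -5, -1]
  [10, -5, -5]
A ⊗ B =
  [-1, -4, 0]
  [6, -4, 0]
  [1, -9, -6]

Apply the min-plus product entry-by-entry:
  C[0][0] = min over k of (A[0][0] + B[0][0] = -4 + 3 = -1, A[0][1] + B[1][0] = 1 + 5 = 6, A[0][2] + B[2][0] = 9 + 10 = 19) = -1 (attained at k = 0)
  C[0][1] = min over k of (A[0][0] + B[0][1] = -4 + 9 = 5, A[0][1] + B[1][1] = 1 + -5 = -4, A[0][2] + B[2][1] = 9 + -5 = 4) = -4 (attained at k = 1)
  C[0][2] = min over k of (A[0][0] + B[0][2] = -4 + 10 = 6, A[0][1] + B[1][2] = 1 + -1 = 0, A[0][2] + B[2][2] = 9 + -5 = 4) = 0 (attained at k = 1)
  C[1][0] = min over k of (A[1][0] + B[0][0] = 6 + 3 = 9, A[1][1] + B[1][0] = 1 + 5 = 6, A[1][2] + B[2][0] = 5 + 10 = 15) = 6 (attained at k = 1)
  C[1][1] = min over k of (A[1][0] + B[0][1] = 6 + 9 = 15, A[1][1] + B[1][1] = 1 + -5 = -4, A[1][2] + B[2][1] = 5 + -5 = 0) = -4 (attained at k = 1)
  C[1][2] = min over k of (A[1][0] + B[0][2] = 6 + 10 = 16, A[1][1] + B[1][2] = 1 + -1 = 0, A[1][2] + B[2][2] = 5 + -5 = 0) = 0 (attained at k = 1)
  C[2][0] = min over k of (A[2][0] + B[0][0] = 7 + 3 = 10, A[2][1] + B[1][0] = -4 + 5 = 1, A[2][2] + B[2][0] = -1 + 10 = 9) = 1 (attained at k = 1)
  C[2][1] = min over k of (A[2][0] + B[0][1] = 7 + 9 = 16, A[2][1] + B[1][1] = -4 + -5 = -9, A[2][2] + B[2][1] = -1 + -5 = -6) = -9 (attained at k = 1)
  C[2][2] = min over k of (A[2][0] + B[0][2] = 7 + 10 = 17, A[2][1] + B[1][2] = -4 + -1 = -5, A[2][2] + B[2][2] = -1 + -5 = -6) = -6 (attained at k = 2)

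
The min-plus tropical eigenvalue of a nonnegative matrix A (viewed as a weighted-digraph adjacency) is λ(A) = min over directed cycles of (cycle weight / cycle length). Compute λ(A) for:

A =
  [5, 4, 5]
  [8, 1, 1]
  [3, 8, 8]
λ(A) = 1

Enumerate directed cycles and compute their means (weight / length). Sample:
  cycle 0 → 0: weight = 5, length = 1, mean = 5/1 ≈ 5.000
  cycle 1 → 1: weight = 1, length = 1, mean = 1/1 ≈ 1.000
  cycle 2 → 2: weight = 8, length = 1, mean = 8/1 ≈ 8.000
  cycle 0 → 1 → 0: weight = 12, length = 2, mean = 12/2 ≈ 6.000
  cycle 0 → 2 → 0: weight = 8, length = 2, mean = 8/2 ≈ 4.000
  cycle 1 → 0 → 1: weight = 12, length = 2, mean = 12/2 ≈ 6.000
Minimum mean = 1.000, attained e.g. along the cycle 1 → 1 with weight 1 and length 1. So λ(A) = 1/1 = 1.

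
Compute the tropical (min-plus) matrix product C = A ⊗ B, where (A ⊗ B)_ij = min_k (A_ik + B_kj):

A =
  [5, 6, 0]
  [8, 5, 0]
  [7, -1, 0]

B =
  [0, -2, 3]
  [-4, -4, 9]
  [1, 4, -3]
A ⊗ B =
  [1, 2, -3]
  [1, 1, -3]
  [-5, -5, -3]

Apply the min-plus product entry-by-entry:
  C[0][0] = min over k of (A[0][0] + B[0][0] = 5 + 0 = 5, A[0][1] + B[1][0] = 6 + -4 = 2, A[0][2] + B[2][0] = 0 + 1 = 1) = 1 (attained at k = 2)
  C[0][1] = min over k of (A[0][0] + B[0][1] = 5 + -2 = 3, A[0][1] + B[1][1] = 6 + -4 = 2, A[0][2] + B[2][1] = 0 + 4 = 4) = 2 (attained at k = 1)
  C[0][2] = min over k of (A[0][0] + B[0][2] = 5 + 3 = 8, A[0][1] + B[1][2] = 6 + 9 = 15, A[0][2] + B[2][2] = 0 + -3 = -3) = -3 (attained at k = 2)
  C[1][0] = min over k of (A[1][0] + B[0][0] = 8 + 0 = 8, A[1][1] + B[1][0] = 5 + -4 = 1, A[1][2] + B[2][0] = 0 + 1 = 1) = 1 (attained at k = 1)
  C[1][1] = min over k of (A[1][0] + B[0][1] = 8 + -2 = 6, A[1][1] + B[1][1] = 5 + -4 = 1, A[1][2] + B[2][1] = 0 + 4 = 4) = 1 (attained at k = 1)
  C[1][2] = min over k of (A[1][0] + B[0][2] = 8 + 3 = 11, A[1][1] + B[1][2] = 5 + 9 = 14, A[1][2] + B[2][2] = 0 + -3 = -3) = -3 (attained at k = 2)
  C[2][0] = min over k of (A[2][0] + B[0][0] = 7 + 0 = 7, A[2][1] + B[1][0] = -1 + -4 = -5, A[2][2] + B[2][0] = 0 + 1 = 1) = -5 (attained at k = 1)
  C[2][1] = min over k of (A[2][0] + B[0][1] = 7 + -2 = 5, A[2][1] + B[1][1] = -1 + -4 = -5, A[2][2] + B[2][1] = 0 + 4 = 4) = -5 (attained at k = 1)
  C[2][2] = min over k of (A[2][0] + B[0][2] = 7 + 3 = 10, A[2][1] + B[1][2] = -1 + 9 = 8, A[2][2] + B[2][2] = 0 + -3 = -3) = -3 (attained at k = 2)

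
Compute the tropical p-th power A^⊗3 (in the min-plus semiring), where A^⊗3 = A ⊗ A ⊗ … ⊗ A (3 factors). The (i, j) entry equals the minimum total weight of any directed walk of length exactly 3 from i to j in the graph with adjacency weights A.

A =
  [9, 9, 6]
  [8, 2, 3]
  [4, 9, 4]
A^⊗3 =
  [14, 13, 14]
  [9, 6, 7]
  [12, 13, 12]

Each entry (A^⊗3)_ij equals the minimum over all length-3 walks i = v_0 → v_1 → … → v_3 = j of Σ_t A[v_t][v_{t+1}]. For example, for (i, j) = (0, 2) we minimise over 9 possible intermediate vertex sequences; the minimum is 14, attained along the walk 0 → 1 → 1 → 2.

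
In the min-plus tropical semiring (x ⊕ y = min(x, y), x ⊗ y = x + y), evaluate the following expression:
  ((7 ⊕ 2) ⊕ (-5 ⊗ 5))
((7 ⊕ 2) ⊕ (-5 ⊗ 5)) = 0

Expand innermost to outermost. Recall ⊕ takes the minimum of its arguments and ⊗ takes their sum. Working out the expression ((7 ⊕ 2) ⊕ (-5 ⊗ 5)) gives 0.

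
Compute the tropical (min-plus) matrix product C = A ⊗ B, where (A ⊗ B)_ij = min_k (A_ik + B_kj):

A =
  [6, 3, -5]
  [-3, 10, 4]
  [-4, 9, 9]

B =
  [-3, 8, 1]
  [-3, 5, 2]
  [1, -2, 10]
A ⊗ B =
  [-4, -7, 5]
  [-6, 2, -2]
  [-7, 4, -3]

Apply the min-plus product entry-by-entry:
  C[0][0] = min over k of (A[0][0] + B[0][0] = 6 + -3 = 3, A[0][1] + B[1][0] = 3 + -3 = 0, A[0][2] + B[2][0] = -5 + 1 = -4) = -4 (attained at k = 2)
  C[0][1] = min over k of (A[0][0] + B[0][1] = 6 + 8 = 14, A[0][1] + B[1][1] = 3 + 5 = 8, A[0][2] + B[2][1] = -5 + -2 = -7) = -7 (attained at k = 2)
  C[0][2] = min over k of (A[0][0] + B[0][2] = 6 + 1 = 7, A[0][1] + B[1][2] = 3 + 2 = 5, A[0][2] + B[2][2] = -5 + 10 = 5) = 5 (attained at k = 1)
  C[1][0] = min over k of (A[1][0] + B[0][0] = -3 + -3 = -6, A[1][1] + B[1][0] = 10 + -3 = 7, A[1][2] + B[2][0] = 4 + 1 = 5) = -6 (attained at k = 0)
  C[1][1] = min over k of (A[1][0] + B[0][1] = -3 + 8 = 5, A[1][1] + B[1][1] = 10 + 5 = 15, A[1][2] + B[2][1] = 4 + -2 = 2) = 2 (attained at k = 2)
  C[1][2] = min over k of (A[1][0] + B[0][2] = -3 + 1 = -2, A[1][1] + B[1][2] = 10 + 2 = 12, A[1][2] + B[2][2] = 4 + 10 = 14) = -2 (attained at k = 0)
  C[2][0] = min over k of (A[2][0] + B[0][0] = -4 + -3 = -7, A[2][1] + B[1][0] = 9 + -3 = 6, A[2][2] + B[2][0] = 9 + 1 = 10) = -7 (attained at k = 0)
  C[2][1] = min over k of (A[2][0] + B[0][1] = -4 + 8 = 4, A[2][1] + B[1][1] = 9 + 5 = 14, A[2][2] + B[2][1] = 9 + -2 = 7) = 4 (attained at k = 0)
  C[2][2] = min over k of (A[2][0] + B[0][2] = -4 + 1 = -3, A[2][1] + B[1][2] = 9 + 2 = 11, A[2][2] + B[2][2] = 9 + 10 = 19) = -3 (attained at k = 0)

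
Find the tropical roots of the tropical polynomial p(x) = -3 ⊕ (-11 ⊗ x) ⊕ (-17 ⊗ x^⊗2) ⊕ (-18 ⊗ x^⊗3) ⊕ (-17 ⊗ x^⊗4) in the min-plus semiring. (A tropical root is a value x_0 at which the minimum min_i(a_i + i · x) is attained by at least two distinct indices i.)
Roots: {-1, 1, 6, 8}

Each tropical root is a break point of the lower envelope of the lines y = a_i + i · x (there are 5 lines, with slopes 0, 1, ..., 4). Only the lines that attain the minimum somewhere contribute to roots; other lines are dominated. Here the surviving (envelope) indices are i = 4, i = 3, i = 2, i = 1, i = 0.
Intersections between consecutive envelope lines give the roots: for adjacent envelope indices i < j the intersection is x = (a_i − a_j) / (j − i). Reading off the sorted break points: {-1, 1, 6, 8}.
Verification: at each break x_0, at least two indices attain the minimum of min_i(a_i + i · x_0).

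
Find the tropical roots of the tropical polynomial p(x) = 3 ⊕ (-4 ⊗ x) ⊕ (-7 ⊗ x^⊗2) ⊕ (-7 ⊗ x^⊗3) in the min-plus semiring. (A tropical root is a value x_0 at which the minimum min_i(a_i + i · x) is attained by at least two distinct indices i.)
Roots: {0, 3, 7}

Each tropical root is a break point of the lower envelope of the lines y = a_i + i · x (there are 4 lines, with slopes 0, 1, ..., 3). Only the lines that attain the minimum somewhere contribute to roots; other lines are dominated. Here the surviving (envelope) indices are i = 3, i = 2, i = 1, i = 0.
Intersections between consecutive envelope lines give the roots: for adjacent envelope indices i < j the intersection is x = (a_i − a_j) / (j − i). Reading off the sorted break points: {0, 3, 7}.
Verification: at each break x_0, at least two indices attain the minimum of min_i(a_i + i · x_0).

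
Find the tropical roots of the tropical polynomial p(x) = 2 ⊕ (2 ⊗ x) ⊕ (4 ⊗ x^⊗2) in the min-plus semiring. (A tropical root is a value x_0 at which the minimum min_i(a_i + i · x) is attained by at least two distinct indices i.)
Roots: {-2, 0}

Each tropical root is a break point of the lower envelope of the lines y = a_i + i · x (there are 3 lines, with slopes 0, 1, ..., 2). Only the lines that attain the minimum somewhere contribute to roots; other lines are dominated. Here the surviving (envelope) indices are i = 2, i = 1, i = 0.
Intersections between consecutive envelope lines give the roots: for adjacent envelope indices i < j the intersection is x = (a_i − a_j) / (j − i). Reading off the sorted break points: {-2, 0}.
Verification: at each break x_0, at least two indices attain the minimum of min_i(a_i + i · x_0).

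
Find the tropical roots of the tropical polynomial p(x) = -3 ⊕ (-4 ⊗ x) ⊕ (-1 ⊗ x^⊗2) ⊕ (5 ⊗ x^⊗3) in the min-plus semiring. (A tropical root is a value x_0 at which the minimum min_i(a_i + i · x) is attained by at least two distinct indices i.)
Roots: {-6, -3, 1}

Each tropical root is a break point of the lower envelope of the lines y = a_i + i · x (there are 4 lines, with slopes 0, 1, ..., 3). Only the lines that attain the minimum somewhere contribute to roots; other lines are dominated. Here the surviving (envelope) indices are i = 3, i = 2, i = 1, i = 0.
Intersections between consecutive envelope lines give the roots: for adjacent envelope indices i < j the intersection is x = (a_i − a_j) / (j − i). Reading off the sorted break points: {-6, -3, 1}.
Verification: at each break x_0, at least two indices attain the minimum of min_i(a_i + i · x_0).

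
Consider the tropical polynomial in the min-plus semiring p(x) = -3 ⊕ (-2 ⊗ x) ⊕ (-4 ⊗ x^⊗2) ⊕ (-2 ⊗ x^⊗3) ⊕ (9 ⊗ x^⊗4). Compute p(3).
p(3) = -3

A tropical monomial a ⊗ x^⊗i evaluates to a + i · x. Evaluating each term at x = 3:
  Term 0 contributes -3 + 0 · 3 = -3
  Term 1 contributes -2 + 1 · 3 = 1
  Term 2 contributes -4 + 2 · 3 = 2
  Term 3 contributes -2 + 3 · 3 = 7
  Term 4 contributes 9 + 4 · 3 = 21
p(3) = ⊕ of these = min[-3, 1, 2, 7, 21] = -3.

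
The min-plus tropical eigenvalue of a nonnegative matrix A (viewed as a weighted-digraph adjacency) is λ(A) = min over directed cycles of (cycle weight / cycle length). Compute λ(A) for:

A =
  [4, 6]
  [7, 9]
λ(A) = 4

Enumerate directed cycles and compute their means (weight / length). Sample:
  cycle 0 → 0: weight = 4, length = 1, mean = 4/1 ≈ 4.000
  cycle 1 → 1: weight = 9, length = 1, mean = 9/1 ≈ 9.000
  cycle 0 → 1 → 0: weight = 13, length = 2, mean = 13/2 ≈ 6.500
  cycle 1 → 0 → 1: weight = 13, length = 2, mean = 13/2 ≈ 6.500
Minimum mean = 4.000, attained e.g. along the cycle 0 → 0 with weight 4 and length 1. So λ(A) = 4/1 = 4.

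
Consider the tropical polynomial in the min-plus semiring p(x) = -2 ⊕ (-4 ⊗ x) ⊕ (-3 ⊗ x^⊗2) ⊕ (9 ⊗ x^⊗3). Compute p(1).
p(1) = -3

A tropical monomial a ⊗ x^⊗i evaluates to a + i · x. Evaluating each term at x = 1:
  Term 0 contributes -2 + 0 · 1 = -2
  Term 1 contributes -4 + 1 · 1 = -3
  Term 2 contributes -3 + 2 · 1 = -1
  Term 3 contributes 9 + 3 · 1 = 12
p(1) = ⊕ of these = min[-2, -3, -1, 12] = -3.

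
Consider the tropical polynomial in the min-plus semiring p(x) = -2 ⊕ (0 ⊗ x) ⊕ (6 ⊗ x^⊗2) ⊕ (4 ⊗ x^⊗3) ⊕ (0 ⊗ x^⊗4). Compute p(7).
p(7) = -2

A tropical monomial a ⊗ x^⊗i evaluates to a + i · x. Evaluating each term at x = 7:
  Term 0 contributes -2 + 0 · 7 = -2
  Term 1 contributes 0 + 1 · 7 = 7
  Term 2 contributes 6 + 2 · 7 = 20
  Term 3 contributes 4 + 3 · 7 = 25
  Term 4 contributes 0 + 4 · 7 = 28
p(7) = ⊕ of these = min[-2, 7, 20, 25, 28] = -2.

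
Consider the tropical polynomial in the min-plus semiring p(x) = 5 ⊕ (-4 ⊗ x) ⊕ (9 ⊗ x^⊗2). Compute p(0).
p(0) = -4

A tropical monomial a ⊗ x^⊗i evaluates to a + i · x. Evaluating each term at x = 0:
  Term 0 contributes 5 + 0 · 0 = 5
  Term 1 contributes -4 + 1 · 0 = -4
  Term 2 contributes 9 + 2 · 0 = 9
p(0) = ⊕ of these = min[5, -4, 9] = -4.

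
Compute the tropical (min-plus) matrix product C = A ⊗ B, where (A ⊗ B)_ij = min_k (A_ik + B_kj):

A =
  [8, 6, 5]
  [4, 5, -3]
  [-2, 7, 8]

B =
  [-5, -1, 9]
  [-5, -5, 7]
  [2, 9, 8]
A ⊗ B =
  [1, 1, 13]
  [-1, 0, 5]
  [-7, -3, 7]

Apply the min-plus product entry-by-entry:
  C[0][0] = min over k of (A[0][0] + B[0][0] = 8 + -5 = 3, A[0][1] + B[1][0] = 6 + -5 = 1, A[0][2] + B[2][0] = 5 + 2 = 7) = 1 (attained at k = 1)
  C[0][1] = min over k of (A[0][0] + B[0][1] = 8 + -1 = 7, A[0][1] + B[1][1] = 6 + -5 = 1, A[0][2] + B[2][1] = 5 + 9 = 14) = 1 (attained at k = 1)
  C[0][2] = min over k of (A[0][0] + B[0][2] = 8 + 9 = 17, A[0][1] + B[1][2] = 6 + 7 = 13, A[0][2] + B[2][2] = 5 + 8 = 13) = 13 (attained at k = 1)
  C[1][0] = min over k of (A[1][0] + B[0][0] = 4 + -5 = -1, A[1][1] + B[1][0] = 5 + -5 = 0, A[1][2] + B[2][0] = -3 + 2 = -1) = -1 (attained at k = 0)
  C[1][1] = min over k of (A[1][0] + B[0][1] = 4 + -1 = 3, A[1][1] + B[1][1] = 5 + -5 = 0, A[1][2] + B[2][1] = -3 + 9 = 6) = 0 (attained at k = 1)
  C[1][2] = min over k of (A[1][0] + B[0][2] = 4 + 9 = 13, A[1][1] + B[1][2] = 5 + 7 = 12, A[1][2] + B[2][2] = -3 + 8 = 5) = 5 (attained at k = 2)
  C[2][0] = min over k of (A[2][0] + B[0][0] = -2 + -5 = -7, A[2][1] + B[1][0] = 7 + -5 = 2, A[2][2] + B[2][0] = 8 + 2 = 10) = -7 (attained at k = 0)
  C[2][1] = min over k of (A[2][0] + B[0][1] = -2 + -1 = -3, A[2][1] + B[1][1] = 7 + -5 = 2, A[2][2] + B[2][1] = 8 + 9 = 17) = -3 (attained at k = 0)
  C[2][2] = min over k of (A[2][0] + B[0][2] = -2 + 9 = 7, A[2][1] + B[1][2] = 7 + 7 = 14, A[2][2] + B[2][2] = 8 + 8 = 16) = 7 (attained at k = 0)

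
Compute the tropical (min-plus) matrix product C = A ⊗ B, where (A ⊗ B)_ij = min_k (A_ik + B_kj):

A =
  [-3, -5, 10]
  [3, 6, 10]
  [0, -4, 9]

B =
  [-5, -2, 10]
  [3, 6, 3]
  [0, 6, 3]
A ⊗ B =
  [-8, -5, -2]
  [-2, 1, 9]
  [-5, -2, -1]

Apply the min-plus product entry-by-entry:
  C[0][0] = min over k of (A[0][0] + B[0][0] = -3 + -5 = -8, A[0][1] + B[1][0] = -5 + 3 = -2, A[0][2] + B[2][0] = 10 + 0 = 10) = -8 (attained at k = 0)
  C[0][1] = min over k of (A[0][0] + B[0][1] = -3 + -2 = -5, A[0][1] + B[1][1] = -5 + 6 = 1, A[0][2] + B[2][1] = 10 + 6 = 16) = -5 (attained at k = 0)
  C[0][2] = min over k of (A[0][0] + B[0][2] = -3 + 10 = 7, A[0][1] + B[1][2] = -5 + 3 = -2, A[0][2] + B[2][2] = 10 + 3 = 13) = -2 (attained at k = 1)
  C[1][0] = min over k of (A[1][0] + B[0][0] = 3 + -5 = -2, A[1][1] + B[1][0] = 6 + 3 = 9, A[1][2] + B[2][0] = 10 + 0 = 10) = -2 (attained at k = 0)
  C[1][1] = min over k of (A[1][0] + B[0][1] = 3 + -2 = 1, A[1][1] + B[1][1] = 6 + 6 = 12, A[1][2] + B[2][1] = 10 + 6 = 16) = 1 (attained at k = 0)
  C[1][2] = min over k of (A[1][0] + B[0][2] = 3 + 10 = 13, A[1][1] + B[1][2] = 6 + 3 = 9, A[1][2] + B[2][2] = 10 + 3 = 13) = 9 (attained at k = 1)
  C[2][0] = min over k of (A[2][0] + B[0][0] = 0 + -5 = -5, A[2][1] + B[1][0] = -4 + 3 = -1, A[2][2] + B[2][0] = 9 + 0 = 9) = -5 (attained at k = 0)
  C[2][1] = min over k of (A[2][0] + B[0][1] = 0 + -2 = -2, A[2][1] + B[1][1] = -4 + 6 = 2, A[2][2] + B[2][1] = 9 + 6 = 15) = -2 (attained at k = 0)
  C[2][2] = min over k of (A[2][0] + B[0][2] = 0 + 10 = 10, A[2][1] + B[1][2] = -4 + 3 = -1, A[2][2] + B[2][2] = 9 + 3 = 12) = -1 (attained at k = 1)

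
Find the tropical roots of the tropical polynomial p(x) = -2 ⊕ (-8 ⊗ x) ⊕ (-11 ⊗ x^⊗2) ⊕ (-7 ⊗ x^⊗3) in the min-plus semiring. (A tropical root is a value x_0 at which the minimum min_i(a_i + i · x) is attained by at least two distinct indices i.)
Roots: {-4, 3, 6}

Each tropical root is a break point of the lower envelope of the lines y = a_i + i · x (there are 4 lines, with slopes 0, 1, ..., 3). Only the lines that attain the minimum somewhere contribute to roots; other lines are dominated. Here the surviving (envelope) indices are i = 3, i = 2, i = 1, i = 0.
Intersections between consecutive envelope lines give the roots: for adjacent envelope indices i < j the intersection is x = (a_i − a_j) / (j − i). Reading off the sorted break points: {-4, 3, 6}.
Verification: at each break x_0, at least two indices attain the minimum of min_i(a_i + i · x_0).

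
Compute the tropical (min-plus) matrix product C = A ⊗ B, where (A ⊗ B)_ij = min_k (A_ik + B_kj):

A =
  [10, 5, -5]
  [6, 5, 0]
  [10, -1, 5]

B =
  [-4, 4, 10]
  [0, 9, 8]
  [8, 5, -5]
A ⊗ B =
  [3, 0, -10]
  [2, 5, -5]
  [-1, 8, 0]

Apply the min-plus product entry-by-entry:
  C[0][0] = min over k of (A[0][0] + B[0][0] = 10 + -4 = 6, A[0][1] + B[1][0] = 5 + 0 = 5, A[0][2] + B[2][0] = -5 + 8 = 3) = 3 (attained at k = 2)
  C[0][1] = min over k of (A[0][0] + B[0][1] = 10 + 4 = 14, A[0][1] + B[1][1] = 5 + 9 = 14, A[0][2] + B[2][1] = -5 + 5 = 0) = 0 (attained at k = 2)
  C[0][2] = min over k of (A[0][0] + B[0][2] = 10 + 10 = 20, A[0][1] + B[1][2] = 5 + 8 = 13, A[0][2] + B[2][2] = -5 + -5 = -10) = -10 (attained at k = 2)
  C[1][0] = min over k of (A[1][0] + B[0][0] = 6 + -4 = 2, A[1][1] + B[1][0] = 5 + 0 = 5, A[1][2] + B[2][0] = 0 + 8 = 8) = 2 (attained at k = 0)
  C[1][1] = min over k of (A[1][0] + B[0][1] = 6 + 4 = 10, A[1][1] + B[1][1] = 5 + 9 = 14, A[1][2] + B[2][1] = 0 + 5 = 5) = 5 (attained at k = 2)
  C[1][2] = min over k of (A[1][0] + B[0][2] = 6 + 10 = 16, A[1][1] + B[1][2] = 5 + 8 = 13, A[1][2] + B[2][2] = 0 + -5 = -5) = -5 (attained at k = 2)
  C[2][0] = min over k of (A[2][0] + B[0][0] = 10 + -4 = 6, A[2][1] + B[1][0] = -1 + 0 = -1, A[2][2] + B[2][0] = 5 + 8 = 13) = -1 (attained at k = 1)
  C[2][1] = min over k of (A[2][0] + B[0][1] = 10 + 4 = 14, A[2][1] + B[1][1] = -1 + 9 = 8, A[2][2] + B[2][1] = 5 + 5 = 10) = 8 (attained at k = 1)
  C[2][2] = min over k of (A[2][0] + B[0][2] = 10 + 10 = 20, A[2][1] + B[1][2] = -1 + 8 = 7, A[2][2] + B[2][2] = 5 + -5 = 0) = 0 (attained at k = 2)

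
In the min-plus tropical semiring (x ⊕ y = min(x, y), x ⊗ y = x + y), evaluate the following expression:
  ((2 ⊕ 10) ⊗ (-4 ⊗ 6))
((2 ⊕ 10) ⊗ (-4 ⊗ 6)) = 4

Expand innermost to outermost. Recall ⊕ takes the minimum of its arguments and ⊗ takes their sum. Working out the expression ((2 ⊕ 10) ⊗ (-4 ⊗ 6)) gives 4.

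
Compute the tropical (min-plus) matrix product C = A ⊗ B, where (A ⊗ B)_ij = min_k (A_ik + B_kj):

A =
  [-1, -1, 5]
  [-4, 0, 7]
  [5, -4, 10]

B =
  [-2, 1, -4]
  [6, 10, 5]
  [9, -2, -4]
A ⊗ B =
  [-3, 0, -5]
  [-6, -3, -8]
  [2, 6, 1]

Apply the min-plus product entry-by-entry:
  C[0][0] = min over k of (A[0][0] + B[0][0] = -1 + -2 = -3, A[0][1] + B[1][0] = -1 + 6 = 5, A[0][2] + B[2][0] = 5 + 9 = 14) = -3 (attained at k = 0)
  C[0][1] = min over k of (A[0][0] + B[0][1] = -1 + 1 = 0, A[0][1] + B[1][1] = -1 + 10 = 9, A[0][2] + B[2][1] = 5 + -2 = 3) = 0 (attained at k = 0)
  C[0][2] = min over k of (A[0][0] + B[0][2] = -1 + -4 = -5, A[0][1] + B[1][2] = -1 + 5 = 4, A[0][2] + B[2][2] = 5 + -4 = 1) = -5 (attained at k = 0)
  C[1][0] = min over k of (A[1][0] + B[0][0] = -4 + -2 = -6, A[1][1] + B[1][0] = 0 + 6 = 6, A[1][2] + B[2][0] = 7 + 9 = 16) = -6 (attained at k = 0)
  C[1][1] = min over k of (A[1][0] + B[0][1] = -4 + 1 = -3, A[1][1] + B[1][1] = 0 + 10 = 10, A[1][2] + B[2][1] = 7 + -2 = 5) = -3 (attained at k = 0)
  C[1][2] = min over k of (A[1][0] + B[0][2] = -4 + -4 = -8, A[1][1] + B[1][2] = 0 + 5 = 5, A[1][2] + B[2][2] = 7 + -4 = 3) = -8 (attained at k = 0)
  C[2][0] = min over k of (A[2][0] + B[0][0] = 5 + -2 = 3, A[2][1] + B[1][0] = -4 + 6 = 2, A[2][2] + B[2][0] = 10 + 9 = 19) = 2 (attained at k = 1)
  C[2][1] = min over k of (A[2][0] + B[0][1] = 5 + 1 = 6, A[2][1] + B[1][1] = -4 + 10 = 6, A[2][2] + B[2][1] = 10 + -2 = 8) = 6 (attained at k = 0)
  C[2][2] = min over k of (A[2][0] + B[0][2] = 5 + -4 = 1, A[2][1] + B[1][2] = -4 + 5 = 1, A[2][2] + B[2][2] = 10 + -4 = 6) = 1 (attained at k = 0)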